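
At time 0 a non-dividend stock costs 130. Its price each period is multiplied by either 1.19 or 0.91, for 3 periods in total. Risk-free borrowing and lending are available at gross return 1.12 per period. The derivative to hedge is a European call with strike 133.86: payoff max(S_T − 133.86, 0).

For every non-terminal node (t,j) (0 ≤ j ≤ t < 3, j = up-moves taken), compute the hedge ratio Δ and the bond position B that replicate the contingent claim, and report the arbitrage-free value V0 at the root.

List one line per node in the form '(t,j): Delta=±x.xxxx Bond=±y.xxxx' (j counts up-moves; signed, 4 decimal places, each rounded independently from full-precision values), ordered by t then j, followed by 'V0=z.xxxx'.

Risk-neutral probability p* = (R−d)/(u−d) = (1.12−0.91)/(1.19−0.91) = 0.7500.
Terminal values V(3,·): V(3,0)=0.0000, V(3,1)=0.0000, V(3,2)=33.6646, V(3,3)=85.2107
Node (2,0) S=107.6530: V=(p*·0.0000+(1−p*)·0.0000)/1.12=0.0000; Δ=(0.0000−0.0000)/(128.1071−97.9642)=0.0000; B=V−Δ·S=0.0000
Node (2,1) S=140.7770: V=(p*·33.6646+(1−p*)·0.0000)/1.12=22.5433; Δ=(33.6646−0.0000)/(167.5246−128.1071)=0.8541; B=V−Δ·S=-97.6875
Node (2,2) S=184.0930: V=(p*·85.2107+(1−p*)·33.6646)/1.12=64.5751; Δ=(85.2107−33.6646)/(219.0707−167.5246)=1.0000; B=V−Δ·S=-119.5179
Node (1,0) S=118.3000: V=(p*·22.5433+(1−p*)·0.0000)/1.12=15.0959; Δ=(22.5433−0.0000)/(140.7770−107.6530)=0.6806; B=V−Δ·S=-65.4158
Node (1,1) S=154.7000: V=(p*·64.5751+(1−p*)·22.5433)/1.12=48.2743; Δ=(64.5751−22.5433)/(184.0930−140.7770)=0.9704; B=V−Δ·S=-101.8395
Node (0,0) S=130.0000: V=(p*·48.2743+(1−p*)·15.0959)/1.12=35.6961; Δ=(48.2743−15.0959)/(154.7000−118.3000)=0.9115; B=V−Δ·S=-82.7979
The time-0 hedge costs 35.6961, which is the no-arbitrage price.

(0,0): Delta=0.9115 Bond=-82.7979
(1,0): Delta=0.6806 Bond=-65.4158
(1,1): Delta=0.9704 Bond=-101.8395
(2,0): Delta=0.0000 Bond=0.0000
(2,1): Delta=0.8541 Bond=-97.6875
(2,2): Delta=1.0000 Bond=-119.5179
V0=35.6961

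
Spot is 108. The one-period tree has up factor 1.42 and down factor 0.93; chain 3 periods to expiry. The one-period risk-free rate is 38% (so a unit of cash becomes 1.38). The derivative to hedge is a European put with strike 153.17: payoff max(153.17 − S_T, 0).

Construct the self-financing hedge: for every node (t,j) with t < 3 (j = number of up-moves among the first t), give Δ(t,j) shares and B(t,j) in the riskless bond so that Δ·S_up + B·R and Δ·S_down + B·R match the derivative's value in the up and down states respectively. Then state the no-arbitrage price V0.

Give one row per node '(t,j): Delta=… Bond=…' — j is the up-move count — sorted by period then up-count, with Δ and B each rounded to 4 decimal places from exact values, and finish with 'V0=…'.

No-arbitrage ⇒ martingale measure with p* = (R−d)/(u−d) = 0.9184.
Payoff layer (t=3): V(3,0)=66.2994, V(3,1)=20.5289, V(3,2)=0.0000, V(3,3)=0.0000
Node (2,0) S=93.4092: V=(p*·20.5289+(1−p*)·66.2994)/1.38=17.5836; Δ=(20.5289−66.2994)/(132.6411−86.8706)=-1.0000; B=V−Δ·S=110.9928
Node (2,1) S=142.6248: V=(p*·0.0000+(1−p*)·20.5289)/1.38=1.2144; Δ=(0.0000−20.5289)/(202.5272−132.6411)=-0.2937; B=V−Δ·S=43.1102
Node (2,2) S=217.7712: V=(p*·0.0000+(1−p*)·0.0000)/1.38=0.0000; Δ=(0.0000−0.0000)/(309.2351−202.5272)=0.0000; B=V−Δ·S=0.0000
Node (1,0) S=100.4400: V=(p*·1.2144+(1−p*)·17.5836)/1.38=1.8483; Δ=(1.2144−17.5836)/(142.6248−93.4092)=-0.3326; B=V−Δ·S=35.2548
Node (1,1) S=153.3600: V=(p*·0.0000+(1−p*)·1.2144)/1.38=0.0718; Δ=(0.0000−1.2144)/(217.7712−142.6248)=-0.0162; B=V−Δ·S=2.5501
Node (0,0) S=108.0000: V=(p*·0.0718+(1−p*)·1.8483)/1.38=0.1571; Δ=(0.0718−1.8483)/(153.3600−100.4400)=-0.0336; B=V−Δ·S=3.7825
Root portfolio cost Δ·108+B reproduces V0=0.1571.

(0,0): Delta=-0.0336 Bond=3.7825
(1,0): Delta=-0.3326 Bond=35.2548
(1,1): Delta=-0.0162 Bond=2.5501
(2,0): Delta=-1.0000 Bond=110.9928
(2,1): Delta=-0.2937 Bond=43.1102
(2,2): Delta=0.0000 Bond=0.0000
V0=0.1571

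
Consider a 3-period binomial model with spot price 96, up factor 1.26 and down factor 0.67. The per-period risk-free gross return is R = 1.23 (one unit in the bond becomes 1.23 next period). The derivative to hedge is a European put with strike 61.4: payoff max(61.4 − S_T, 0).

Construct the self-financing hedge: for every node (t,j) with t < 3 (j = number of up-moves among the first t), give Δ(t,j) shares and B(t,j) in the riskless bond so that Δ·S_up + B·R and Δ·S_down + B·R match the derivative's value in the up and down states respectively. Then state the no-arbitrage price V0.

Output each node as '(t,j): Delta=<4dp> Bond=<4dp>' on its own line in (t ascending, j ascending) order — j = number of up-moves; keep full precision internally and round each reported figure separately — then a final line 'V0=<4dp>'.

(0,0): Delta=-0.0088 Bond=0.8719
(1,0): Delta=-0.1721 Bond=11.5777
(1,1): Delta=-0.0041 Bond=0.5097
(2,0): Delta=-1.0000 Bond=49.9187
(2,1): Delta=-0.1485 Bond=12.3292
(2,2): Delta=0.0000 Bond=0.0000
V0=0.0304

Under the risk-neutral measure, an up-move has probability p* = (R−d)/(u−d) = 0.9492 and values discount at R = 1.23.
Terminal payoffs: V(3,0)=32.5268, V(3,1)=7.1011, V(3,2)=0.0000, V(3,3)=0.0000
  t=2,j=0: stock 43.0944 → up 54.2989 (V=7.1011), down 28.8732 (V=32.5268). Price 6.8243; hedge Δ=-1.0000, bond B=49.9187.
  t=2,j=1: stock 81.0432 → up 102.1144 (V=0.0000), down 54.2989 (V=7.1011). Price 0.2936; hedge Δ=-0.1485, bond B=12.3292.
  t=2,j=2: stock 152.4096 → up 192.0361 (V=0.0000), down 102.1144 (V=0.0000). Price 0.0000; hedge Δ=0.0000, bond B=0.0000.
  t=1,j=0: stock 64.3200 → up 81.0432 (V=0.2936), down 43.0944 (V=6.8243). Price 0.5086; hedge Δ=-0.1721, bond B=11.5777.
  t=1,j=1: stock 120.9600 → up 152.4096 (V=0.0000), down 81.0432 (V=0.2936). Price 0.0121; hedge Δ=-0.0041, bond B=0.5097.
  t=0,j=0: stock 96.0000 → up 120.9600 (V=0.0121), down 64.3200 (V=0.5086). Price 0.0304; hedge Δ=-0.0088, bond B=0.8719.
Check: Δ(0,0)·S0 + B(0,0) = 0.0304 = V0.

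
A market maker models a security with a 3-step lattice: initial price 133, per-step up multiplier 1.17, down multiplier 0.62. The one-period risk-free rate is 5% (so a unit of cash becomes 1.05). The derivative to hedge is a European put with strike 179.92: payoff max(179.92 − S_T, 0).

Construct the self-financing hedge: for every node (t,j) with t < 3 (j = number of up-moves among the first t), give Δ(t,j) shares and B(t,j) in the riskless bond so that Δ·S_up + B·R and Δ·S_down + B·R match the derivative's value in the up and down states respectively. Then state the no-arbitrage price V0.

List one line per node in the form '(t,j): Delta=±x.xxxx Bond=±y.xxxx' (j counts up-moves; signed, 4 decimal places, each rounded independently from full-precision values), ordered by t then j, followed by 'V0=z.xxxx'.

(0,0): Delta=-0.7492 Bond=135.7234
(1,0): Delta=-1.0000 Bond=163.1927
(1,1): Delta=-0.7121 Bond=136.7375
(2,0): Delta=-1.0000 Bond=171.3524
(2,1): Delta=-1.0000 Bond=171.3524
(2,2): Delta=-0.6695 Bond=135.8223
V0=36.0834

Since d<R<u, set p* = (R−d)/(u−d) = 0.7818; price each node as the discounted p*-expectation of its children.
Payoff layer (t=3): V(3,0)=148.2224, V(3,1)=120.1035, V(3,2)=67.0405, V(3,3)=0.0000
Node (2,0) S=51.1252: V=(p*·120.1035+(1−p*)·148.2224)/1.05=120.2272; Δ=(120.1035−148.2224)/(59.8165−31.6976)=-1.0000; B=V−Δ·S=171.3524
Node (2,1) S=96.4782: V=(p*·67.0405+(1−p*)·120.1035)/1.05=74.8742; Δ=(67.0405−120.1035)/(112.8795−59.8165)=-1.0000; B=V−Δ·S=171.3524
Node (2,2) S=182.0637: V=(p*·0.0000+(1−p*)·67.0405)/1.05=13.9305; Δ=(0.0000−67.0405)/(213.0145−112.8795)=-0.6695; B=V−Δ·S=135.8223
Node (1,0) S=82.4600: V=(p*·74.8742+(1−p*)·120.2272)/1.05=80.7327; Δ=(74.8742−120.2272)/(96.4782−51.1252)=-1.0000; B=V−Δ·S=163.1927
Node (1,1) S=155.6100: V=(p*·13.9305+(1−p*)·74.8742)/1.05=25.9308; Δ=(13.9305−74.8742)/(182.0637−96.4782)=-0.7121; B=V−Δ·S=136.7375
Node (0,0) S=133.0000: V=(p*·25.9308+(1−p*)·80.7327)/1.05=36.0834; Δ=(25.9308−80.7327)/(155.6100−82.4600)=-0.7492; B=V−Δ·S=135.7234
Self-financing check: at every node Δ·S+B equals the discounted successor values.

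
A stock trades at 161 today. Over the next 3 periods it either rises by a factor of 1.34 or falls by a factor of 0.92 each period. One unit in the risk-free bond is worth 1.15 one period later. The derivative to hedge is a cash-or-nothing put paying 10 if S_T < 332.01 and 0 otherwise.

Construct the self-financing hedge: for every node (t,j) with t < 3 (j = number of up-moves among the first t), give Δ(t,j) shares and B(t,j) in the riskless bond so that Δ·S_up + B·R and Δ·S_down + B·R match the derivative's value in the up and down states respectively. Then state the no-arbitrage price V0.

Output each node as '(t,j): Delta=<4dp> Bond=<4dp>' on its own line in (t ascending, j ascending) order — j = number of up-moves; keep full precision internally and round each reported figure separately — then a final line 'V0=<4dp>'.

Risk-neutral probability p* = (R−d)/(u−d) = (1.15−0.92)/(1.34−0.92) = 0.5476.
At expiry t=3: V(3,0)=10.0000, V(3,1)=10.0000, V(3,2)=10.0000, V(3,3)=0.0000
(2,0): S=136.2704. Δ = (V_up−V_dn)/(S_up−S_dn) = (10.0000−10.0000)/(182.6023−125.3688) = 0.0000. V = [p*·10.0000 + (1−p*)·10.0000]/1.15 = 8.6957. B = V − Δ·S = 8.6957.
(2,1): S=198.4808. Δ = (V_up−V_dn)/(S_up−S_dn) = (10.0000−10.0000)/(265.9643−182.6023) = 0.0000. V = [p*·10.0000 + (1−p*)·10.0000]/1.15 = 8.6957. B = V − Δ·S = 8.6957.
(2,2): S=289.0916. Δ = (V_up−V_dn)/(S_up−S_dn) = (0.0000−10.0000)/(387.3827−265.9643) = -0.0824. V = [p*·0.0000 + (1−p*)·10.0000]/1.15 = 3.9337. B = V − Δ·S = 27.7433.
(1,0): S=148.1200. Δ = (V_up−V_dn)/(S_up−S_dn) = (8.6957−8.6957)/(198.4808−136.2704) = 0.0000. V = [p*·8.6957 + (1−p*)·8.6957]/1.15 = 7.5614. B = V − Δ·S = 7.5614.
(1,1): S=215.7400. Δ = (V_up−V_dn)/(S_up−S_dn) = (3.9337−8.6957)/(289.0916−198.4808) = -0.0526. V = [p*·3.9337 + (1−p*)·8.6957]/1.15 = 5.2939. B = V − Δ·S = 16.6317.
(0,0): S=161.0000. Δ = (V_up−V_dn)/(S_up−S_dn) = (5.2939−7.5614)/(215.7400−148.1200) = -0.0335. V = [p*·5.2939 + (1−p*)·7.5614]/1.15 = 5.4954. B = V − Δ·S = 10.8944.
The time-0 hedge costs 5.4954, which is the no-arbitrage price.

(0,0): Delta=-0.0335 Bond=10.8944
(1,0): Delta=0.0000 Bond=7.5614
(1,1): Delta=-0.0526 Bond=16.6317
(2,0): Delta=0.0000 Bond=8.6957
(2,1): Delta=0.0000 Bond=8.6957
(2,2): Delta=-0.0824 Bond=27.7433
V0=5.4954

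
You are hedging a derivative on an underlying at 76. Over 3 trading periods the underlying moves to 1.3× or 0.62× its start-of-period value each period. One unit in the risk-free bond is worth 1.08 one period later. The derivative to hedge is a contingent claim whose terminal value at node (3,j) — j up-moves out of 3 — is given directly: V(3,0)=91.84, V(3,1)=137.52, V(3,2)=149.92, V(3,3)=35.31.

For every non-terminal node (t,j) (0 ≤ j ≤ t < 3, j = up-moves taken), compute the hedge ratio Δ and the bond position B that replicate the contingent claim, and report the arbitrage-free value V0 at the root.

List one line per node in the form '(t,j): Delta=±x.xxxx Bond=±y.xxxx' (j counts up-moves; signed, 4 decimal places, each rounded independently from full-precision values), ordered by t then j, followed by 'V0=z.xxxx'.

Since d<R<u, set p* = (R−d)/(u−d) = 0.6765; price each node as the discounted p*-expectation of its children.
At expiry t=3: V(3,0)=91.8400, V(3,1)=137.5200, V(3,2)=149.9200, V(3,3)=35.3100
Node (2,0) S=29.2144: V=(p*·137.5200+(1−p*)·91.8400)/1.08=113.6492; Δ=(137.5200−91.8400)/(37.9787−18.1129)=2.2994; B=V−Δ·S=46.4728
Node (2,1) S=61.2560: V=(p*·149.9200+(1−p*)·137.5200)/1.08=135.1002; Δ=(149.9200−137.5200)/(79.6328−37.9787)=0.2977; B=V−Δ·S=116.8649
Node (2,2) S=128.4400: V=(p*·35.3100+(1−p*)·149.9200)/1.08=67.0275; Δ=(35.3100−149.9200)/(166.9720−79.6328)=-1.3122; B=V−Δ·S=235.5716
Node (1,0) S=47.1200: V=(p*·135.1002+(1−p*)·113.6492)/1.08=118.6668; Δ=(135.1002−113.6492)/(61.2560−29.2144)=0.6695; B=V−Δ·S=87.1213
Node (1,1) S=98.8000: V=(p*·67.0275+(1−p*)·135.1002)/1.08=82.4547; Δ=(67.0275−135.1002)/(128.4400−61.2560)=-1.0132; B=V−Δ·S=182.5616
Node (0,0) S=76.0000: V=(p*·82.4547+(1−p*)·118.6668)/1.08=87.1948; Δ=(82.4547−118.6668)/(98.8000−47.1200)=-0.7007; B=V−Δ·S=140.4480
Check: Δ(0,0)·S0 + B(0,0) = 87.1948 = V0.

(0,0): Delta=-0.7007 Bond=140.4480
(1,0): Delta=0.6695 Bond=87.1213
(1,1): Delta=-1.0132 Bond=182.5616
(2,0): Delta=2.2994 Bond=46.4728
(2,1): Delta=0.2977 Bond=116.8649
(2,2): Delta=-1.3122 Bond=235.5716
V0=87.1948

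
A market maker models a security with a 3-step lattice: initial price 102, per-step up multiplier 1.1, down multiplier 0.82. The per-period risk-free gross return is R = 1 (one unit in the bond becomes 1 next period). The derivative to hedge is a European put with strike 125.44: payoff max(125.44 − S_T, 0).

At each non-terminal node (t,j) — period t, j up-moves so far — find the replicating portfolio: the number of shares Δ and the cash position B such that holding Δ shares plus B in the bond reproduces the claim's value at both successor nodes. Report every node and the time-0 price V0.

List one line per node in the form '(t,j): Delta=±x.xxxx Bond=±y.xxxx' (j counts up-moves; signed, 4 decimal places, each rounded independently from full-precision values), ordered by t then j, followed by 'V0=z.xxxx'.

The replicating-portfolio and risk-neutral prices coincide; use p* = (1−0.82)/(1.1−0.82) = 0.6429 for the latter.
At expiry t=3: V(3,0)=69.2005, V(3,1)=49.9967, V(3,2)=24.2356, V(3,3)=0.0000
  t=2,j=0: stock 68.5848 → up 75.4433 (V=49.9967), down 56.2395 (V=69.2005). Price 56.8552; hedge Δ=-1.0000, bond B=125.4400.
  t=2,j=1: stock 92.0040 → up 101.2044 (V=24.2356), down 75.4433 (V=49.9967). Price 33.4360; hedge Δ=-1.0000, bond B=125.4400.
  t=2,j=2: stock 123.4200 → up 135.7620 (V=0.0000), down 101.2044 (V=24.2356). Price 8.6556; hedge Δ=-0.7013, bond B=95.2113.
  t=1,j=0: stock 83.6400 → up 92.0040 (V=33.4360), down 68.5848 (V=56.8552). Price 41.8000; hedge Δ=-1.0000, bond B=125.4400.
  t=1,j=1: stock 112.2000 → up 123.4200 (V=8.6556), down 92.0040 (V=33.4360). Price 17.5057; hedge Δ=-0.7888, bond B=106.0073.
  t=0,j=0: stock 102.0000 → up 112.2000 (V=17.5057), down 83.6400 (V=41.8000). Price 26.1823; hedge Δ=-0.8506, bond B=112.9475.
The time-0 hedge costs 26.1823, which is the no-arbitrage price.

(0,0): Delta=-0.8506 Bond=112.9475
(1,0): Delta=-1.0000 Bond=125.4400
(1,1): Delta=-0.7888 Bond=106.0073
(2,0): Delta=-1.0000 Bond=125.4400
(2,1): Delta=-1.0000 Bond=125.4400
(2,2): Delta=-0.7013 Bond=95.2113
V0=26.1823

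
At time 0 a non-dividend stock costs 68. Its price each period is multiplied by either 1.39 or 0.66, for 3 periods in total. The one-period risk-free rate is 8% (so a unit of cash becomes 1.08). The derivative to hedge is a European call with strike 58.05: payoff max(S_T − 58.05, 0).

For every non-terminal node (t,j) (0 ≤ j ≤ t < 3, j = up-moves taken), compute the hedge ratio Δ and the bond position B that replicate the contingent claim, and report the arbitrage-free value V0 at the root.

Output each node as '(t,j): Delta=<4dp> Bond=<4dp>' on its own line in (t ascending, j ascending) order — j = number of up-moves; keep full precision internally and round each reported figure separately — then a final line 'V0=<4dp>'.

No-arbitrage ⇒ martingale measure with p* = (R−d)/(u−d) = 0.5753.
Terminal payoffs: V(3,0)=0.0000, V(3,1)=0.0000, V(3,2)=28.6626, V(3,3)=124.5721
(2,0): S=29.6208. Δ = (V_up−V_dn)/(S_up−S_dn) = (0.0000−0.0000)/(41.1729−19.5497) = 0.0000. V = [p*·0.0000 + (1−p*)·0.0000]/1.08 = 0.0000. B = V − Δ·S = 0.0000.
(2,1): S=62.3832. Δ = (V_up−V_dn)/(S_up−S_dn) = (28.6626−0.0000)/(86.7126−41.1729) = 0.6294. V = [p*·28.6626 + (1−p*)·0.0000]/1.08 = 15.2693. B = V − Δ·S = -23.9946.
(2,2): S=131.3828. Δ = (V_up−V_dn)/(S_up−S_dn) = (124.5721−28.6626)/(182.6221−86.7126) = 1.0000. V = [p*·124.5721 + (1−p*)·28.6626]/1.08 = 77.6328. B = V − Δ·S = -53.7500.
(1,0): S=44.8800. Δ = (V_up−V_dn)/(S_up−S_dn) = (15.2693−0.0000)/(62.3832−29.6208) = 0.4661. V = [p*·15.2693 + (1−p*)·0.0000]/1.08 = 8.1343. B = V − Δ·S = -12.7825.
(1,1): S=94.5200. Δ = (V_up−V_dn)/(S_up−S_dn) = (77.6328−15.2693)/(131.3828−62.3832) = 0.9038. V = [p*·77.6328 + (1−p*)·15.2693]/1.08 = 47.3608. B = V − Δ·S = -38.0687.
(0,0): S=68.0000. Δ = (V_up−V_dn)/(S_up−S_dn) = (47.3608−8.1343)/(94.5200−44.8800) = 0.7902. V = [p*·47.3608 + (1−p*)·8.1343]/1.08 = 28.4287. B = V − Δ·S = -25.3062.
Check: Δ(0,0)·S0 + B(0,0) = 28.4287 = V0.

(0,0): Delta=0.7902 Bond=-25.3062
(1,0): Delta=0.4661 Bond=-12.7825
(1,1): Delta=0.9038 Bond=-38.0687
(2,0): Delta=0.0000 Bond=0.0000
(2,1): Delta=0.6294 Bond=-23.9946
(2,2): Delta=1.0000 Bond=-53.7500
V0=28.4287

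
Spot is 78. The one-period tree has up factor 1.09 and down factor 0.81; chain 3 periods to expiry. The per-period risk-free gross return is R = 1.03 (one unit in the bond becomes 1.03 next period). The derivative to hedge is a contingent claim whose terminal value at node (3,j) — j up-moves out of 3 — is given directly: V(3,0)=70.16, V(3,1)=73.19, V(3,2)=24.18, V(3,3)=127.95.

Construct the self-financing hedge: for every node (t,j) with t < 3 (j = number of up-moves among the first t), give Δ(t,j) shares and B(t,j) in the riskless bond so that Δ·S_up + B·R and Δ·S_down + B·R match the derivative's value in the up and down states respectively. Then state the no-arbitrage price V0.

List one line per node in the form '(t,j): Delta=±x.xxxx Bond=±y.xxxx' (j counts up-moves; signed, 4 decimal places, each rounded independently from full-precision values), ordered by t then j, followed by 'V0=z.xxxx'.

(0,0): Delta=2.0586 Bond=-87.1109
(1,0): Delta=-2.0777 Bond=171.6092
(1,1): Delta=2.8969 Bond=-160.9969
(2,0): Delta=0.2115 Bond=59.6064
(2,1): Delta=-2.5417 Bond=208.7077
(2,2): Delta=3.9991 Bond=-267.9726
V0=73.4599

Since d<R<u, set p* = (R−d)/(u−d) = 0.7857; price each node as the discounted p*-expectation of its children.
Payoff layer (t=3): V(3,0)=70.1600, V(3,1)=73.1900, V(3,2)=24.1800, V(3,3)=127.9500
(2,0): S=51.1758. Δ = (V_up−V_dn)/(S_up−S_dn) = (73.1900−70.1600)/(55.7816−41.4524) = 0.2115. V = [p*·73.1900 + (1−p*)·70.1600]/1.03 = 70.4279. B = V − Δ·S = 59.6064.
(2,1): S=68.8662. Δ = (V_up−V_dn)/(S_up−S_dn) = (24.1800−73.1900)/(75.0642−55.7816) = -2.5417. V = [p*·24.1800 + (1−p*)·73.1900]/1.03 = 33.6720. B = V − Δ·S = 208.7077.
(2,2): S=92.6718. Δ = (V_up−V_dn)/(S_up−S_dn) = (127.9500−24.1800)/(101.0123−75.0642) = 3.9991. V = [p*·127.9500 + (1−p*)·24.1800]/1.03 = 102.6345. B = V − Δ·S = -267.9726.
(1,0): S=63.1800. Δ = (V_up−V_dn)/(S_up−S_dn) = (33.6720−70.4279)/(68.8662−51.1758) = -2.0777. V = [p*·33.6720 + (1−p*)·70.4279]/1.03 = 40.3381. B = V − Δ·S = 171.6092.
(1,1): S=85.0200. Δ = (V_up−V_dn)/(S_up−S_dn) = (102.6345−33.6720)/(92.6718−68.8662) = 2.8969. V = [p*·102.6345 + (1−p*)·33.6720]/1.03 = 85.2979. B = V − Δ·S = -160.9969.
(0,0): S=78.0000. Δ = (V_up−V_dn)/(S_up−S_dn) = (85.2979−40.3381)/(85.0200−63.1800) = 2.0586. V = [p*·85.2979 + (1−p*)·40.3381]/1.03 = 73.4599. B = V − Δ·S = -87.1109.
Check: Δ(0,0)·S0 + B(0,0) = 73.4599 = V0.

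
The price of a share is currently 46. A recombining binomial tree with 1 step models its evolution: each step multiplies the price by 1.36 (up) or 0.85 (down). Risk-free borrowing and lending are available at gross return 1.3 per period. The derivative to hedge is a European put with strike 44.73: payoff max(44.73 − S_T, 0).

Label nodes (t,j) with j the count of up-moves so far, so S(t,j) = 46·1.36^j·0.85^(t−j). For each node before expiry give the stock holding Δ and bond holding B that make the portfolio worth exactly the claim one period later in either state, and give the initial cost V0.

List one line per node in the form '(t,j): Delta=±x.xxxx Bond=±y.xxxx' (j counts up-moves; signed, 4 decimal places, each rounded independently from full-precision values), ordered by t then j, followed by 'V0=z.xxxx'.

(0,0): Delta=-0.2400 Bond=11.5487
V0=0.5095

No-arbitrage ⇒ martingale measure with p* = (R−d)/(u−d) = 0.8824.
At expiry t=1: V(1,0)=5.6300, V(1,1)=0.0000
(0,0): S=46.0000. Δ = (V_up−V_dn)/(S_up−S_dn) = (0.0000−5.6300)/(62.5600−39.1000) = -0.2400. V = [p*·0.0000 + (1−p*)·5.6300]/1.3 = 0.5095. B = V − Δ·S = 11.5487.
Root portfolio cost Δ·46+B reproduces V0=0.5095.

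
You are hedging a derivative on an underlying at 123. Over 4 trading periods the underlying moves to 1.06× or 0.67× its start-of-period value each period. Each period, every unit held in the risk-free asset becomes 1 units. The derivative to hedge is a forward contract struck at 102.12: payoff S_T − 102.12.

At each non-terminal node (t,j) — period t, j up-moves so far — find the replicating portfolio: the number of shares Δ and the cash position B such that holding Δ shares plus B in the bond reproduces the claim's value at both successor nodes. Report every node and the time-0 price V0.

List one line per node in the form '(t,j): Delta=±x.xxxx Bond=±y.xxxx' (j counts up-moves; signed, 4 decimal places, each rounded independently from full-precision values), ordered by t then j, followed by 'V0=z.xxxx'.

(0,0): Delta=1.0000 Bond=-102.1200
(1,0): Delta=1.0000 Bond=-102.1200
(1,1): Delta=1.0000 Bond=-102.1200
(2,0): Delta=1.0000 Bond=-102.1200
(2,1): Delta=1.0000 Bond=-102.1200
(2,2): Delta=1.0000 Bond=-102.1200
(3,0): Delta=1.0000 Bond=-102.1200
(3,1): Delta=1.0000 Bond=-102.1200
(3,2): Delta=1.0000 Bond=-102.1200
(3,3): Delta=1.0000 Bond=-102.1200
V0=20.8800

Since d<R<u, set p* = (R−d)/(u−d) = 0.8462; price each node as the discounted p*-expectation of its children.
At expiry t=4: V(4,0)=-77.3341, V(4,1)=-62.9065, V(4,2)=-40.0808, V(4,3)=-3.9684, V(4,4)=53.1647
Node (3,0) S=36.9938: V=(p*·-62.9065+(1−p*)·-77.3341)/1=-65.1262; Δ=(-62.9065−-77.3341)/(39.2135−24.7859)=1.0000; B=V−Δ·S=-102.1200
Node (3,1) S=58.5276: V=(p*·-40.0808+(1−p*)·-62.9065)/1=-43.5924; Δ=(-40.0808−-62.9065)/(62.0392−39.2135)=1.0000; B=V−Δ·S=-102.1200
Node (3,2) S=92.5959: V=(p*·-3.9684+(1−p*)·-40.0808)/1=-9.5241; Δ=(-3.9684−-40.0808)/(98.1516−62.0392)=1.0000; B=V−Δ·S=-102.1200
Node (3,3) S=146.4950: V=(p*·53.1647+(1−p*)·-3.9684)/1=44.3750; Δ=(53.1647−-3.9684)/(155.2847−98.1516)=1.0000; B=V−Δ·S=-102.1200
Node (2,0) S=55.2147: V=(p*·-43.5924+(1−p*)·-65.1262)/1=-46.9053; Δ=(-43.5924−-65.1262)/(58.5276−36.9938)=1.0000; B=V−Δ·S=-102.1200
Node (2,1) S=87.3546: V=(p*·-9.5241+(1−p*)·-43.5924)/1=-14.7654; Δ=(-9.5241−-43.5924)/(92.5959−58.5276)=1.0000; B=V−Δ·S=-102.1200
Node (2,2) S=138.2028: V=(p*·44.3750+(1−p*)·-9.5241)/1=36.0828; Δ=(44.3750−-9.5241)/(146.4950−92.5959)=1.0000; B=V−Δ·S=-102.1200
Node (1,0) S=82.4100: V=(p*·-14.7654+(1−p*)·-46.9053)/1=-19.7100; Δ=(-14.7654−-46.9053)/(87.3546−55.2147)=1.0000; B=V−Δ·S=-102.1200
Node (1,1) S=130.3800: V=(p*·36.0828+(1−p*)·-14.7654)/1=28.2600; Δ=(36.0828−-14.7654)/(138.2028−87.3546)=1.0000; B=V−Δ·S=-102.1200
Node (0,0) S=123.0000: V=(p*·28.2600+(1−p*)·-19.7100)/1=20.8800; Δ=(28.2600−-19.7100)/(130.3800−82.4100)=1.0000; B=V−Δ·S=-102.1200
Self-financing check: at every node Δ·S+B equals the discounted successor values.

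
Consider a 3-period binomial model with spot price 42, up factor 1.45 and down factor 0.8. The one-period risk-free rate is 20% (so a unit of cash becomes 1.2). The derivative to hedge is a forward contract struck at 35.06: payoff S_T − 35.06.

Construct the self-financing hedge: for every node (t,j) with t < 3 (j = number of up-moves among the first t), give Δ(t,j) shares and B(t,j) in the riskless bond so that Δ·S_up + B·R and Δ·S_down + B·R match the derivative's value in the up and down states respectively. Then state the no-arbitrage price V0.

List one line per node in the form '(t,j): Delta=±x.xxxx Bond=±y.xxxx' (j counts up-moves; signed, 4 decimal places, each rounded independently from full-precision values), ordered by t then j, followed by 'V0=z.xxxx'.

(0,0): Delta=1.0000 Bond=-20.2894
(1,0): Delta=1.0000 Bond=-24.3472
(1,1): Delta=1.0000 Bond=-24.3472
(2,0): Delta=1.0000 Bond=-29.2167
(2,1): Delta=1.0000 Bond=-29.2167
(2,2): Delta=1.0000 Bond=-29.2167
V0=21.7106

The replicating-portfolio and risk-neutral prices coincide; use p* = (1.2−0.8)/(1.45−0.8) = 0.6154 for the latter.
At expiry t=3: V(3,0)=-13.5560, V(3,1)=3.9160, V(3,2)=35.5840, V(3,3)=92.9822
Node (2,0) S=26.8800: V=(p*·3.9160+(1−p*)·-13.5560)/1.2=-2.3367; Δ=(3.9160−-13.5560)/(38.9760−21.5040)=1.0000; B=V−Δ·S=-29.2167
Node (2,1) S=48.7200: V=(p*·35.5840+(1−p*)·3.9160)/1.2=19.5033; Δ=(35.5840−3.9160)/(70.6440−38.9760)=1.0000; B=V−Δ·S=-29.2167
Node (2,2) S=88.3050: V=(p*·92.9822+(1−p*)·35.5840)/1.2=59.0883; Δ=(92.9822−35.5840)/(128.0422−70.6440)=1.0000; B=V−Δ·S=-29.2167
Node (1,0) S=33.6000: V=(p*·19.5033+(1−p*)·-2.3367)/1.2=9.2528; Δ=(19.5033−-2.3367)/(48.7200−26.8800)=1.0000; B=V−Δ·S=-24.3472
Node (1,1) S=60.9000: V=(p*·59.0883+(1−p*)·19.5033)/1.2=36.5528; Δ=(59.0883−19.5033)/(88.3050−48.7200)=1.0000; B=V−Δ·S=-24.3472
Node (0,0) S=42.0000: V=(p*·36.5528+(1−p*)·9.2528)/1.2=21.7106; Δ=(36.5528−9.2528)/(60.9000−33.6000)=1.0000; B=V−Δ·S=-20.2894
The time-0 hedge costs 21.7106, which is the no-arbitrage price.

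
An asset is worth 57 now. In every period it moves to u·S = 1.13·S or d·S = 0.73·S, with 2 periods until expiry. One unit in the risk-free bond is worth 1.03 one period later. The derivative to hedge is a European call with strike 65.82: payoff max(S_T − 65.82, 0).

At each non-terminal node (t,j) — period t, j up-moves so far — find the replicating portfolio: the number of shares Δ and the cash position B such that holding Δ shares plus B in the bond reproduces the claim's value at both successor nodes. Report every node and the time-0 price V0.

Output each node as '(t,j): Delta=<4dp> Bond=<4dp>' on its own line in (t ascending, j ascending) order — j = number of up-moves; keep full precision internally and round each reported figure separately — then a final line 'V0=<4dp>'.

(0,0): Delta=0.2224 Bond=-8.9839
(1,0): Delta=0.0000 Bond=0.0000
(1,1): Delta=0.2703 Bond=-12.3379
V0=3.6920

No-arbitrage ⇒ martingale measure with p* = (R−d)/(u−d) = 0.7500.
At expiry t=2: V(2,0)=0.0000, V(2,1)=0.0000, V(2,2)=6.9633
  t=1,j=0: stock 41.6100 → up 47.0193 (V=0.0000), down 30.3753 (V=0.0000). Price 0.0000; hedge Δ=0.0000, bond B=0.0000.
  t=1,j=1: stock 64.4100 → up 72.7833 (V=6.9633), down 47.0193 (V=0.0000). Price 5.0704; hedge Δ=0.2703, bond B=-12.3379.
  t=0,j=0: stock 57.0000 → up 64.4100 (V=5.0704), down 41.6100 (V=0.0000). Price 3.6920; hedge Δ=0.2224, bond B=-8.9839.
Self-financing check: at every node Δ·S+B equals the discounted successor values.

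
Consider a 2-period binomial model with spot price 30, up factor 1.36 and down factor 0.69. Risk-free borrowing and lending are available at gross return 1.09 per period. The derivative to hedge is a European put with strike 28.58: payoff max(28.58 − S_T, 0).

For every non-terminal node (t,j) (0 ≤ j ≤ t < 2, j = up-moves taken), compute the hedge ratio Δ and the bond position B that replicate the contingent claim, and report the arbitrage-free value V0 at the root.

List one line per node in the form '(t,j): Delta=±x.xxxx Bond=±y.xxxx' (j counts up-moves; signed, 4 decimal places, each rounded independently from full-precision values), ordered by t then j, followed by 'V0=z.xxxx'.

(0,0): Delta=-0.2668 Bond=10.1304
(1,0): Delta=-1.0000 Bond=26.2202
(1,1): Delta=-0.0157 Bond=0.7970
V0=2.1275

Since d<R<u, set p* = (R−d)/(u−d) = 0.5970; price each node as the discounted p*-expectation of its children.
Terminal values V(2,·): V(2,0)=14.2970, V(2,1)=0.4280, V(2,2)=0.0000
(1,0): S=20.7000. Δ = (V_up−V_dn)/(S_up−S_dn) = (0.4280−14.2970)/(28.1520−14.2830) = -1.0000. V = [p*·0.4280 + (1−p*)·14.2970]/1.09 = 5.5202. B = V − Δ·S = 26.2202.
(1,1): S=40.8000. Δ = (V_up−V_dn)/(S_up−S_dn) = (0.0000−0.4280)/(55.4880−28.1520) = -0.0157. V = [p*·0.0000 + (1−p*)·0.4280]/1.09 = 0.1582. B = V − Δ·S = 0.7970.
(0,0): S=30.0000. Δ = (V_up−V_dn)/(S_up−S_dn) = (0.1582−5.5202)/(40.8000−20.7000) = -0.2668. V = [p*·0.1582 + (1−p*)·5.5202]/1.09 = 2.1275. B = V − Δ·S = 10.1304.
Self-financing check: at every node Δ·S+B equals the discounted successor values.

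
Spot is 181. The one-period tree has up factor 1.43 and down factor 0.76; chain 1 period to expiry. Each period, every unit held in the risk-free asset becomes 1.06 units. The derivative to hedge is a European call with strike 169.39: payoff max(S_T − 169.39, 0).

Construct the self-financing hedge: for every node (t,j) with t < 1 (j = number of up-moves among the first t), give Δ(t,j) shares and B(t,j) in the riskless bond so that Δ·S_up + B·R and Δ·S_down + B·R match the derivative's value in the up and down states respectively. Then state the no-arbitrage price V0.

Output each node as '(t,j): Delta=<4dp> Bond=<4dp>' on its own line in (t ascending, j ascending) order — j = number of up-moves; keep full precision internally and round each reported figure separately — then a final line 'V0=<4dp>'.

No-arbitrage ⇒ martingale measure with p* = (R−d)/(u−d) = 0.4478.
Terminal payoffs: V(1,0)=0.0000, V(1,1)=89.4400
Node (0,0) S=181.0000: V=(p*·89.4400+(1−p*)·0.0000)/1.06=37.7809; Δ=(89.4400−0.0000)/(258.8300−137.5600)=0.7375; B=V−Δ·S=-95.7116
Root portfolio cost Δ·181+B reproduces V0=37.7809.

(0,0): Delta=0.7375 Bond=-95.7116
V0=37.7809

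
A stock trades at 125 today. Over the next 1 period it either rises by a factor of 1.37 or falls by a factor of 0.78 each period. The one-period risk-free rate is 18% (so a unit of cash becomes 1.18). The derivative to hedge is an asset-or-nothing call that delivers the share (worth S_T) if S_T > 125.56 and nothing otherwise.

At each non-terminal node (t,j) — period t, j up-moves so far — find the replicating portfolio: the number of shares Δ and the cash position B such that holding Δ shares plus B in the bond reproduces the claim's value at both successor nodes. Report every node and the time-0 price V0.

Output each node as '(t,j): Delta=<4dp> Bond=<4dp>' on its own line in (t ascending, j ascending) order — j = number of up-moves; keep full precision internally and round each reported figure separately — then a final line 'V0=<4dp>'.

Under the risk-neutral measure, an up-move has probability p* = (R−d)/(u−d) = 0.6780 and values discount at R = 1.18.
Terminal payoffs: V(1,0)=0.0000, V(1,1)=171.2500
  t=0,j=0: stock 125.0000 → up 171.2500 (V=171.2500), down 97.5000 (V=0.0000). Price 98.3913; hedge Δ=2.3220, bond B=-191.8630.
Root portfolio cost Δ·125+B reproduces V0=98.3913.

(0,0): Delta=2.3220 Bond=-191.8630
V0=98.3913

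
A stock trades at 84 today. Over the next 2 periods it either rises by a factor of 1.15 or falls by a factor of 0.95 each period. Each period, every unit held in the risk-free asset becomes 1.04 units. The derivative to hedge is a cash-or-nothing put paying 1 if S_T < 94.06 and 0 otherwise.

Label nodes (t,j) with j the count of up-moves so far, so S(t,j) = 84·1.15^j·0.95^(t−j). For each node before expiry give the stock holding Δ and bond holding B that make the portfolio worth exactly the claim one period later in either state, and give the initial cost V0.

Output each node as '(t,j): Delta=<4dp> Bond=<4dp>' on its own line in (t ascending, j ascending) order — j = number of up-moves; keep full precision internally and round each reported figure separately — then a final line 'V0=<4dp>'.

(0,0): Delta=-0.0258 Bond=2.9008
(1,0): Delta=0.0000 Bond=0.9615
(1,1): Delta=-0.0518 Bond=5.5288
V0=0.7373

Under the risk-neutral measure, an up-move has probability p* = (R−d)/(u−d) = 0.4500 and values discount at R = 1.04.
Terminal values V(2,·): V(2,0)=1.0000, V(2,1)=1.0000, V(2,2)=0.0000
  t=1,j=0: stock 79.8000 → up 91.7700 (V=1.0000), down 75.8100 (V=1.0000). Price 0.9615; hedge Δ=0.0000, bond B=0.9615.
  t=1,j=1: stock 96.6000 → up 111.0900 (V=0.0000), down 91.7700 (V=1.0000). Price 0.5288; hedge Δ=-0.0518, bond B=5.5288.
  t=0,j=0: stock 84.0000 → up 96.6000 (V=0.5288), down 79.8000 (V=0.9615). Price 0.7373; hedge Δ=-0.0258, bond B=2.9008.
The time-0 hedge costs 0.7373, which is the no-arbitrage price.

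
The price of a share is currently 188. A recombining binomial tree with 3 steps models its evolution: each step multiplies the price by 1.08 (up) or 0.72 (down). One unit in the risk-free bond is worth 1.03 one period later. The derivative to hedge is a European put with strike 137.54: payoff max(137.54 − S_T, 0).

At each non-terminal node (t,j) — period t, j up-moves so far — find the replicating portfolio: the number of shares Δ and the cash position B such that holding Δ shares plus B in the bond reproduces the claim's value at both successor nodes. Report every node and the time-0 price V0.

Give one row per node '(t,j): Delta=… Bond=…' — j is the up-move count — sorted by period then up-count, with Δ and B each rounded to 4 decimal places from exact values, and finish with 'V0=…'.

(0,0): Delta=-0.1170 Bond=23.6289
(1,0): Delta=-0.6510 Bond=96.6192
(1,1): Delta=-0.0596 Bond=12.6795
(2,0): Delta=-1.0000 Bond=133.5340
(2,1): Delta=-0.6134 Bond=94.0313
(2,2): Delta=0.0000 Bond=0.0000
V0=1.6375

Since d<R<u, set p* = (R−d)/(u−d) = 0.8611; price each node as the discounted p*-expectation of its children.
Terminal values V(3,·): V(3,0)=67.3694, V(3,1)=32.2841, V(3,2)=0.0000, V(3,3)=0.0000
  t=2,j=0: stock 97.4592 → up 105.2559 (V=32.2841), down 70.1706 (V=67.3694). Price 36.0748; hedge Δ=-1.0000, bond B=133.5340.
  t=2,j=1: stock 146.1888 → up 157.8839 (V=0.0000), down 105.2559 (V=32.2841). Price 4.3533; hedge Δ=-0.6134, bond B=94.0313.
  t=2,j=2: stock 219.2832 → up 236.8259 (V=0.0000), down 157.8839 (V=0.0000). Price 0.0000; hedge Δ=0.0000, bond B=0.0000.
  t=1,j=0: stock 135.3600 → up 146.1888 (V=4.3533), down 97.4592 (V=36.0748). Price 8.5039; hedge Δ=-0.6510, bond B=96.6192.
  t=1,j=1: stock 203.0400 → up 219.2832 (V=0.0000), down 146.1888 (V=4.3533). Price 0.5870; hedge Δ=-0.0596, bond B=12.6795.
  t=0,j=0: stock 188.0000 → up 203.0400 (V=0.5870), down 135.3600 (V=8.5039). Price 1.6375; hedge Δ=-0.1170, bond B=23.6289.
The time-0 hedge costs 1.6375, which is the no-arbitrage price.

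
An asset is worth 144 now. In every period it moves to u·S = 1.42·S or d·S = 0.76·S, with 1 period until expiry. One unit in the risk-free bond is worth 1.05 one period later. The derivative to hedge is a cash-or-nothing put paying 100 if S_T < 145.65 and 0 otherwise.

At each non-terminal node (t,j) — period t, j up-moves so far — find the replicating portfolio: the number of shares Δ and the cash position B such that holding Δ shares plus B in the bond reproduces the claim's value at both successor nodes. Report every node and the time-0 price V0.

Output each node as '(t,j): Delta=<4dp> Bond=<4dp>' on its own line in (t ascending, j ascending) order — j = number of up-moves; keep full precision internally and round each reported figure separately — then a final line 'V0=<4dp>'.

Under the risk-neutral measure, an up-move has probability p* = (R−d)/(u−d) = 0.4394 and values discount at R = 1.05.
At expiry t=1: V(1,0)=100.0000, V(1,1)=0.0000
  t=0,j=0: stock 144.0000 → up 204.4800 (V=0.0000), down 109.4400 (V=100.0000). Price 53.3911; hedge Δ=-1.0522, bond B=204.9062.
Each (Δ,B) replicates both successor values, so the strategy is self-financing and V0 is arbitrage-free.

(0,0): Delta=-1.0522 Bond=204.9062
V0=53.3911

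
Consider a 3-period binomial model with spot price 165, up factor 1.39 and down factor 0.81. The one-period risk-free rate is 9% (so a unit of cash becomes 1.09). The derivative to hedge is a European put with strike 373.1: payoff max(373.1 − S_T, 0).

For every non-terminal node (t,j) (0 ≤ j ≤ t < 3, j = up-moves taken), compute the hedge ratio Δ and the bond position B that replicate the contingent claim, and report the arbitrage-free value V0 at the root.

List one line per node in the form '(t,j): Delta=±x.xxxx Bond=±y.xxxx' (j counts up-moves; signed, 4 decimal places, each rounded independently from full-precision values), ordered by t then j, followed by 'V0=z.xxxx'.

(0,0): Delta=-0.8565 Bond=270.5020
(1,0): Delta=-1.0000 Bond=314.0308
(1,1): Delta=-0.7668 Bond=274.2933
(2,0): Delta=-1.0000 Bond=342.2936
(2,1): Delta=-1.0000 Bond=342.2936
(2,2): Delta=-0.6213 Bond=252.5720
V0=129.1855

Risk-neutral probability p* = (R−d)/(u−d) = (1.09−0.81)/(1.39−0.81) = 0.4828.
At expiry t=3: V(3,0)=285.4122, V(3,1)=222.6235, V(3,2)=114.8748, V(3,3)=0.0000
(2,0): S=108.2565. Δ = (V_up−V_dn)/(S_up−S_dn) = (222.6235−285.4122)/(150.4765−87.6878) = -1.0000. V = [p*·222.6235 + (1−p*)·285.4122]/1.09 = 234.0371. B = V − Δ·S = 342.2936.
(2,1): S=185.7735. Δ = (V_up−V_dn)/(S_up−S_dn) = (114.8748−222.6235)/(258.2252−150.4765) = -1.0000. V = [p*·114.8748 + (1−p*)·222.6235]/1.09 = 156.5201. B = V − Δ·S = 342.2936.
(2,2): S=318.7965. Δ = (V_up−V_dn)/(S_up−S_dn) = (0.0000−114.8748)/(443.1271−258.2252) = -0.6213. V = [p*·0.0000 + (1−p*)·114.8748]/1.09 = 54.5119. B = V − Δ·S = 252.5720.
(1,0): S=133.6500. Δ = (V_up−V_dn)/(S_up−S_dn) = (156.5201−234.0371)/(185.7735−108.2565) = -1.0000. V = [p*·156.5201 + (1−p*)·234.0371]/1.09 = 180.3808. B = V − Δ·S = 314.0308.
(1,1): S=229.3500. Δ = (V_up−V_dn)/(S_up−S_dn) = (54.5119−156.5201)/(318.7965−185.7735) = -0.7668. V = [p*·54.5119 + (1−p*)·156.5201]/1.09 = 98.4172. B = V − Δ·S = 274.2933.
(0,0): S=165.0000. Δ = (V_up−V_dn)/(S_up−S_dn) = (98.4172−180.3808)/(229.3500−133.6500) = -0.8565. V = [p*·98.4172 + (1−p*)·180.3808]/1.09 = 129.1855. B = V − Δ·S = 270.5020.
Each (Δ,B) replicates both successor values, so the strategy is self-financing and V0 is arbitrage-free.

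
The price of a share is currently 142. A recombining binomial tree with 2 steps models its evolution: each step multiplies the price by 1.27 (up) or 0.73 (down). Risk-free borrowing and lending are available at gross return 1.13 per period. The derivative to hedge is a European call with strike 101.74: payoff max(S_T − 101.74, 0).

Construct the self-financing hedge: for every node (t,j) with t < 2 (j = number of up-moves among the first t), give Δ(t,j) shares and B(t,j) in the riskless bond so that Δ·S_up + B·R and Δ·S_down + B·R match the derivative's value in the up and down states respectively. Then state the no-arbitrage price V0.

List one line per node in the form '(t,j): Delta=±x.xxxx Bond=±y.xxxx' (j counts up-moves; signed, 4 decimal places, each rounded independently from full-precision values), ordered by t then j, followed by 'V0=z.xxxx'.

Since d<R<u, set p* = (R−d)/(u−d) = 0.7407; price each node as the discounted p*-expectation of its children.
At expiry t=2: V(2,0)=0.0000, V(2,1)=29.9082, V(2,2)=127.2918
Node (1,0) S=103.6600: V=(p*·29.9082+(1−p*)·0.0000)/1.13=19.6055; Δ=(29.9082−0.0000)/(131.6482−75.6718)=0.5343; B=V−Δ·S=-35.7800
Node (1,1) S=180.3400: V=(p*·127.2918+(1−p*)·29.9082)/1.13=90.3046; Δ=(127.2918−29.9082)/(229.0318−131.6482)=1.0000; B=V−Δ·S=-90.0354
Node (0,0) S=142.0000: V=(p*·90.3046+(1−p*)·19.6055)/1.13=63.6949; Δ=(90.3046−19.6055)/(180.3400−103.6600)=0.9220; B=V−Δ·S=-67.2294
Check: Δ(0,0)·S0 + B(0,0) = 63.6949 = V0.

(0,0): Delta=0.9220 Bond=-67.2294
(1,0): Delta=0.5343 Bond=-35.7800
(1,1): Delta=1.0000 Bond=-90.0354
V0=63.6949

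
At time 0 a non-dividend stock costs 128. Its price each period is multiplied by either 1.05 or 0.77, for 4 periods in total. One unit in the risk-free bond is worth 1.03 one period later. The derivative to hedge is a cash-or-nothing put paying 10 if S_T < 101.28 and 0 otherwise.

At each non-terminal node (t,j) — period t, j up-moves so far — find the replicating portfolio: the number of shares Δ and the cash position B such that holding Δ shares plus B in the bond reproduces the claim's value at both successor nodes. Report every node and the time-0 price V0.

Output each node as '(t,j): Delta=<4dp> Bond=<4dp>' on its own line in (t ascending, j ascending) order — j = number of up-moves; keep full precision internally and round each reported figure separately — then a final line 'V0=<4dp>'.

Under the risk-neutral measure, an up-move has probability p* = (R−d)/(u−d) = 0.9286 and values discount at R = 1.03.
Payoff layer (t=4): V(4,0)=10.0000, V(4,1)=10.0000, V(4,2)=10.0000, V(4,3)=0.0000, V(4,4)=0.0000
  t=3,j=0: stock 58.4362 → up 61.3580 (V=10.0000), down 44.9959 (V=10.0000). Price 9.7087; hedge Δ=0.0000, bond B=9.7087.
  t=3,j=1: stock 79.6858 → up 83.6700 (V=10.0000), down 61.3580 (V=10.0000). Price 9.7087; hedge Δ=0.0000, bond B=9.7087.
  t=3,j=2: stock 108.6624 → up 114.0955 (V=0.0000), down 83.6700 (V=10.0000). Price 0.6935; hedge Δ=-0.3287, bond B=36.4078.
  t=3,j=3: stock 148.1760 → up 155.5848 (V=0.0000), down 114.0955 (V=0.0000). Price 0.0000; hedge Δ=0.0000, bond B=0.0000.
  t=2,j=0: stock 75.8912 → up 79.6858 (V=9.7087), down 58.4362 (V=9.7087). Price 9.4260; hedge Δ=0.0000, bond B=9.4260.
  t=2,j=1: stock 103.4880 → up 108.6624 (V=0.6935), down 79.6858 (V=9.7087). Price 1.2985; hedge Δ=-0.3111, bond B=33.4958.
  t=2,j=2: stock 141.1200 → up 148.1760 (V=0.0000), down 108.6624 (V=0.6935). Price 0.0481; hedge Δ=-0.0176, bond B=2.5248.
  t=1,j=0: stock 98.5600 → up 103.4880 (V=1.2985), down 75.8912 (V=9.4260). Price 1.8243; hedge Δ=-0.2945, bond B=30.8510.
  t=1,j=1: stock 134.4000 → up 141.1200 (V=0.0481), down 103.4880 (V=1.2985). Price 0.1334; hedge Δ=-0.0332, bond B=4.5991.
  t=0,j=0: stock 128.0000 → up 134.4000 (V=0.1334), down 98.5600 (V=1.8243). Price 0.2468; hedge Δ=-0.0472, bond B=6.2856.
Check: Δ(0,0)·S0 + B(0,0) = 0.2468 = V0.

(0,0): Delta=-0.0472 Bond=6.2856
(1,0): Delta=-0.2945 Bond=30.8510
(1,1): Delta=-0.0332 Bond=4.5991
(2,0): Delta=0.0000 Bond=9.4260
(2,1): Delta=-0.3111 Bond=33.4958
(2,2): Delta=-0.0176 Bond=2.5248
(3,0): Delta=0.0000 Bond=9.7087
(3,1): Delta=0.0000 Bond=9.7087
(3,2): Delta=-0.3287 Bond=36.4078
(3,3): Delta=0.0000 Bond=0.0000
V0=0.2468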